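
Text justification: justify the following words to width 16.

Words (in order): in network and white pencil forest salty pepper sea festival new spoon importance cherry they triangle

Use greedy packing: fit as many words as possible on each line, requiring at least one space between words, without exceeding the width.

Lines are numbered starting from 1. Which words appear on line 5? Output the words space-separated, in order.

Line 1: ['in', 'network', 'and'] (min_width=14, slack=2)
Line 2: ['white', 'pencil'] (min_width=12, slack=4)
Line 3: ['forest', 'salty'] (min_width=12, slack=4)
Line 4: ['pepper', 'sea'] (min_width=10, slack=6)
Line 5: ['festival', 'new'] (min_width=12, slack=4)
Line 6: ['spoon', 'importance'] (min_width=16, slack=0)
Line 7: ['cherry', 'they'] (min_width=11, slack=5)
Line 8: ['triangle'] (min_width=8, slack=8)

Answer: festival new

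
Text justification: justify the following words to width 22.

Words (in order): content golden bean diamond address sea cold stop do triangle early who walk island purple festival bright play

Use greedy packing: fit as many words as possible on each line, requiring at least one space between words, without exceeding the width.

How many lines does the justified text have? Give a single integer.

Answer: 6

Derivation:
Line 1: ['content', 'golden', 'bean'] (min_width=19, slack=3)
Line 2: ['diamond', 'address', 'sea'] (min_width=19, slack=3)
Line 3: ['cold', 'stop', 'do', 'triangle'] (min_width=21, slack=1)
Line 4: ['early', 'who', 'walk', 'island'] (min_width=21, slack=1)
Line 5: ['purple', 'festival', 'bright'] (min_width=22, slack=0)
Line 6: ['play'] (min_width=4, slack=18)
Total lines: 6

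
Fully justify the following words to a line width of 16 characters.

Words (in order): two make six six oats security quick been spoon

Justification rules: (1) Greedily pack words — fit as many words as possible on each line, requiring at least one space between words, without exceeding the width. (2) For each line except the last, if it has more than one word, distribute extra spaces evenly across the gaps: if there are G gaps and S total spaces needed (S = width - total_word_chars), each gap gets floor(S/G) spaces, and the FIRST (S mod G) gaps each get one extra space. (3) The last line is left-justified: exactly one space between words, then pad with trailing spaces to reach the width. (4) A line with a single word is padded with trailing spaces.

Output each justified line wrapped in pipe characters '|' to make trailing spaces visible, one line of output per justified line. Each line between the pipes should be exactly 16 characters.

Answer: |two make six six|
|oats    security|
|quick been spoon|

Derivation:
Line 1: ['two', 'make', 'six', 'six'] (min_width=16, slack=0)
Line 2: ['oats', 'security'] (min_width=13, slack=3)
Line 3: ['quick', 'been', 'spoon'] (min_width=16, slack=0)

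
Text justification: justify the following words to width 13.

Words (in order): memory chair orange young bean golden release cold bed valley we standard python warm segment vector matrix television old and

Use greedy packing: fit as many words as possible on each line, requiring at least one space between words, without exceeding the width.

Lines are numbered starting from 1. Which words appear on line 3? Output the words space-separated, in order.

Answer: bean golden

Derivation:
Line 1: ['memory', 'chair'] (min_width=12, slack=1)
Line 2: ['orange', 'young'] (min_width=12, slack=1)
Line 3: ['bean', 'golden'] (min_width=11, slack=2)
Line 4: ['release', 'cold'] (min_width=12, slack=1)
Line 5: ['bed', 'valley', 'we'] (min_width=13, slack=0)
Line 6: ['standard'] (min_width=8, slack=5)
Line 7: ['python', 'warm'] (min_width=11, slack=2)
Line 8: ['segment'] (min_width=7, slack=6)
Line 9: ['vector', 'matrix'] (min_width=13, slack=0)
Line 10: ['television'] (min_width=10, slack=3)
Line 11: ['old', 'and'] (min_width=7, slack=6)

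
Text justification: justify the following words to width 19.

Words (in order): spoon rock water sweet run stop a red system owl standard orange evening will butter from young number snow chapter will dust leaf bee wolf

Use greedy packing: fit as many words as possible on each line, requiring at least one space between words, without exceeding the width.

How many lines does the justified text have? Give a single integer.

Answer: 8

Derivation:
Line 1: ['spoon', 'rock', 'water'] (min_width=16, slack=3)
Line 2: ['sweet', 'run', 'stop', 'a'] (min_width=16, slack=3)
Line 3: ['red', 'system', 'owl'] (min_width=14, slack=5)
Line 4: ['standard', 'orange'] (min_width=15, slack=4)
Line 5: ['evening', 'will', 'butter'] (min_width=19, slack=0)
Line 6: ['from', 'young', 'number'] (min_width=17, slack=2)
Line 7: ['snow', 'chapter', 'will'] (min_width=17, slack=2)
Line 8: ['dust', 'leaf', 'bee', 'wolf'] (min_width=18, slack=1)
Total lines: 8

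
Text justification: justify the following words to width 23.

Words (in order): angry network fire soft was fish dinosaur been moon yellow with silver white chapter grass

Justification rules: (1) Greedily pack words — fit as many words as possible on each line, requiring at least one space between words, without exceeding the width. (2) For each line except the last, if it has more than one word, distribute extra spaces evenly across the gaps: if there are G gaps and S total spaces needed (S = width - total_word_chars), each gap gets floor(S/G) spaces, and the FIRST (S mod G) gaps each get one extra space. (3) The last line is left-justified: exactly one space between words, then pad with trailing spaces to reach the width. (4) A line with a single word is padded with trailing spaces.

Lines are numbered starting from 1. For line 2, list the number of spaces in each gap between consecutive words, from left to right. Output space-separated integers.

Line 1: ['angry', 'network', 'fire', 'soft'] (min_width=23, slack=0)
Line 2: ['was', 'fish', 'dinosaur', 'been'] (min_width=22, slack=1)
Line 3: ['moon', 'yellow', 'with', 'silver'] (min_width=23, slack=0)
Line 4: ['white', 'chapter', 'grass'] (min_width=19, slack=4)

Answer: 2 1 1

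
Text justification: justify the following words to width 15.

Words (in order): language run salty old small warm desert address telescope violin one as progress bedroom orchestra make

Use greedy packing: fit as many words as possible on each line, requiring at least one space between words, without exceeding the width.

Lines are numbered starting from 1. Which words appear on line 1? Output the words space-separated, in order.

Line 1: ['language', 'run'] (min_width=12, slack=3)
Line 2: ['salty', 'old', 'small'] (min_width=15, slack=0)
Line 3: ['warm', 'desert'] (min_width=11, slack=4)
Line 4: ['address'] (min_width=7, slack=8)
Line 5: ['telescope'] (min_width=9, slack=6)
Line 6: ['violin', 'one', 'as'] (min_width=13, slack=2)
Line 7: ['progress'] (min_width=8, slack=7)
Line 8: ['bedroom'] (min_width=7, slack=8)
Line 9: ['orchestra', 'make'] (min_width=14, slack=1)

Answer: language run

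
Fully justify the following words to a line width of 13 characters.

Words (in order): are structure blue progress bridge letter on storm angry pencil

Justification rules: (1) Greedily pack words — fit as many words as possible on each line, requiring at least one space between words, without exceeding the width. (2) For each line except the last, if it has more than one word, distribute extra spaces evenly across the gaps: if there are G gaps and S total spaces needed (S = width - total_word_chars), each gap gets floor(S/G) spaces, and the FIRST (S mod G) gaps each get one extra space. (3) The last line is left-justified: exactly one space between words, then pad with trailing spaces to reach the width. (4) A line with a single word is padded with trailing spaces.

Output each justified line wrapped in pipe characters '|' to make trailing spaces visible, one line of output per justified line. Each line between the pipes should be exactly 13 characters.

Answer: |are structure|
|blue progress|
|bridge letter|
|on      storm|
|angry pencil |

Derivation:
Line 1: ['are', 'structure'] (min_width=13, slack=0)
Line 2: ['blue', 'progress'] (min_width=13, slack=0)
Line 3: ['bridge', 'letter'] (min_width=13, slack=0)
Line 4: ['on', 'storm'] (min_width=8, slack=5)
Line 5: ['angry', 'pencil'] (min_width=12, slack=1)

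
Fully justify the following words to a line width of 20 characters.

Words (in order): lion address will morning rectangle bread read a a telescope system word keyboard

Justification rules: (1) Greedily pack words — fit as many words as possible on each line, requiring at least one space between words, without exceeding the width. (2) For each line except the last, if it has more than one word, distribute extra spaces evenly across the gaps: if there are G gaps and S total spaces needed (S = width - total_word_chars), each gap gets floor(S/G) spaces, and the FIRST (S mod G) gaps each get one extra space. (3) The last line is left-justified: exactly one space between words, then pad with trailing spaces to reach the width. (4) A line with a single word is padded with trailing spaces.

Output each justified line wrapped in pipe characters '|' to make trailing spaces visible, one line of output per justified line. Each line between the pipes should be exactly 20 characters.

Answer: |lion   address  will|
|morning    rectangle|
|bread   read   a   a|
|telescope     system|
|word keyboard       |

Derivation:
Line 1: ['lion', 'address', 'will'] (min_width=17, slack=3)
Line 2: ['morning', 'rectangle'] (min_width=17, slack=3)
Line 3: ['bread', 'read', 'a', 'a'] (min_width=14, slack=6)
Line 4: ['telescope', 'system'] (min_width=16, slack=4)
Line 5: ['word', 'keyboard'] (min_width=13, slack=7)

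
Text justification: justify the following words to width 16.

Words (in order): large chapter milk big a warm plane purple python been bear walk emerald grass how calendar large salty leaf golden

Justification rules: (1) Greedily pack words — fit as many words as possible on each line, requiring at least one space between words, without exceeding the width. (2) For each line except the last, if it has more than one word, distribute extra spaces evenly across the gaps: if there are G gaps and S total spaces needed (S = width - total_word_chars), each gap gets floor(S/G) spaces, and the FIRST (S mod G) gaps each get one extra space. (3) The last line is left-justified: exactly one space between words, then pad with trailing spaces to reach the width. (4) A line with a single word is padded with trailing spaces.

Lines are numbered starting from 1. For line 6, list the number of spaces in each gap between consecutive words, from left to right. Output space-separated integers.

Line 1: ['large', 'chapter'] (min_width=13, slack=3)
Line 2: ['milk', 'big', 'a', 'warm'] (min_width=15, slack=1)
Line 3: ['plane', 'purple'] (min_width=12, slack=4)
Line 4: ['python', 'been', 'bear'] (min_width=16, slack=0)
Line 5: ['walk', 'emerald'] (min_width=12, slack=4)
Line 6: ['grass', 'how'] (min_width=9, slack=7)
Line 7: ['calendar', 'large'] (min_width=14, slack=2)
Line 8: ['salty', 'leaf'] (min_width=10, slack=6)
Line 9: ['golden'] (min_width=6, slack=10)

Answer: 8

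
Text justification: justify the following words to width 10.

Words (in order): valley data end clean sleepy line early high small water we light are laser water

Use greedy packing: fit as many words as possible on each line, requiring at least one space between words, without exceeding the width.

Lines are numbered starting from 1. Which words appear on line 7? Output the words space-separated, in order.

Line 1: ['valley'] (min_width=6, slack=4)
Line 2: ['data', 'end'] (min_width=8, slack=2)
Line 3: ['clean'] (min_width=5, slack=5)
Line 4: ['sleepy'] (min_width=6, slack=4)
Line 5: ['line', 'early'] (min_width=10, slack=0)
Line 6: ['high', 'small'] (min_width=10, slack=0)
Line 7: ['water', 'we'] (min_width=8, slack=2)
Line 8: ['light', 'are'] (min_width=9, slack=1)
Line 9: ['laser'] (min_width=5, slack=5)
Line 10: ['water'] (min_width=5, slack=5)

Answer: water we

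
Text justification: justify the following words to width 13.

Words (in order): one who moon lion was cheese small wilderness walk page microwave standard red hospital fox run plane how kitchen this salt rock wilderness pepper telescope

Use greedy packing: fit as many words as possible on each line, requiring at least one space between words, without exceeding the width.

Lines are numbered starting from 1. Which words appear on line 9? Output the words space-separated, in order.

Answer: run plane how

Derivation:
Line 1: ['one', 'who', 'moon'] (min_width=12, slack=1)
Line 2: ['lion', 'was'] (min_width=8, slack=5)
Line 3: ['cheese', 'small'] (min_width=12, slack=1)
Line 4: ['wilderness'] (min_width=10, slack=3)
Line 5: ['walk', 'page'] (min_width=9, slack=4)
Line 6: ['microwave'] (min_width=9, slack=4)
Line 7: ['standard', 'red'] (min_width=12, slack=1)
Line 8: ['hospital', 'fox'] (min_width=12, slack=1)
Line 9: ['run', 'plane', 'how'] (min_width=13, slack=0)
Line 10: ['kitchen', 'this'] (min_width=12, slack=1)
Line 11: ['salt', 'rock'] (min_width=9, slack=4)
Line 12: ['wilderness'] (min_width=10, slack=3)
Line 13: ['pepper'] (min_width=6, slack=7)
Line 14: ['telescope'] (min_width=9, slack=4)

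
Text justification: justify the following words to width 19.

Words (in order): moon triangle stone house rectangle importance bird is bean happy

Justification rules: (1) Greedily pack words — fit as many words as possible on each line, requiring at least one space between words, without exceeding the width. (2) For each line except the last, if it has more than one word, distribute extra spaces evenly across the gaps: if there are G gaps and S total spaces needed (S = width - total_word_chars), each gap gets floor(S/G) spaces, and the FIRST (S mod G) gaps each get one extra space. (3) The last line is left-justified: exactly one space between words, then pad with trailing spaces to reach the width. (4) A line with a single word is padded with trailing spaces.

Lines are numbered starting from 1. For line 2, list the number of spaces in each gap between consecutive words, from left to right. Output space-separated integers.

Answer: 5

Derivation:
Line 1: ['moon', 'triangle', 'stone'] (min_width=19, slack=0)
Line 2: ['house', 'rectangle'] (min_width=15, slack=4)
Line 3: ['importance', 'bird', 'is'] (min_width=18, slack=1)
Line 4: ['bean', 'happy'] (min_width=10, slack=9)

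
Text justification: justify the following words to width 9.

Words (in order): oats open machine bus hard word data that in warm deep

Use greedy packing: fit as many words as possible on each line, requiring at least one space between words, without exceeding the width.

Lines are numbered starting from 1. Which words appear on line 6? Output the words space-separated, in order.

Answer: warm deep

Derivation:
Line 1: ['oats', 'open'] (min_width=9, slack=0)
Line 2: ['machine'] (min_width=7, slack=2)
Line 3: ['bus', 'hard'] (min_width=8, slack=1)
Line 4: ['word', 'data'] (min_width=9, slack=0)
Line 5: ['that', 'in'] (min_width=7, slack=2)
Line 6: ['warm', 'deep'] (min_width=9, slack=0)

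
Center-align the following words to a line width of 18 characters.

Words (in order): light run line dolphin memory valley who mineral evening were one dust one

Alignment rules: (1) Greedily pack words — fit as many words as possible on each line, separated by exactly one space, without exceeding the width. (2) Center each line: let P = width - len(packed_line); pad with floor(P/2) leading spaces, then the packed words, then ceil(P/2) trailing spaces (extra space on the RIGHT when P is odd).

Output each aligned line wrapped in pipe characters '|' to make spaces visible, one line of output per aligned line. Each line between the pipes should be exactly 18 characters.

Line 1: ['light', 'run', 'line'] (min_width=14, slack=4)
Line 2: ['dolphin', 'memory'] (min_width=14, slack=4)
Line 3: ['valley', 'who', 'mineral'] (min_width=18, slack=0)
Line 4: ['evening', 'were', 'one'] (min_width=16, slack=2)
Line 5: ['dust', 'one'] (min_width=8, slack=10)

Answer: |  light run line  |
|  dolphin memory  |
|valley who mineral|
| evening were one |
|     dust one     |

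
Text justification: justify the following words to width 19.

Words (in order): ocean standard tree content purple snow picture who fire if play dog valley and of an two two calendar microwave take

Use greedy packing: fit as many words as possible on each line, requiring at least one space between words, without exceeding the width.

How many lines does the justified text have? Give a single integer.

Line 1: ['ocean', 'standard', 'tree'] (min_width=19, slack=0)
Line 2: ['content', 'purple', 'snow'] (min_width=19, slack=0)
Line 3: ['picture', 'who', 'fire', 'if'] (min_width=19, slack=0)
Line 4: ['play', 'dog', 'valley', 'and'] (min_width=19, slack=0)
Line 5: ['of', 'an', 'two', 'two'] (min_width=13, slack=6)
Line 6: ['calendar', 'microwave'] (min_width=18, slack=1)
Line 7: ['take'] (min_width=4, slack=15)
Total lines: 7

Answer: 7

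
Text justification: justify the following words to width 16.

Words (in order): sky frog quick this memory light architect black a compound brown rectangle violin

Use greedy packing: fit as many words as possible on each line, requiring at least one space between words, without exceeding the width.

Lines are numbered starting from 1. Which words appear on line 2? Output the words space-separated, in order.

Answer: this memory

Derivation:
Line 1: ['sky', 'frog', 'quick'] (min_width=14, slack=2)
Line 2: ['this', 'memory'] (min_width=11, slack=5)
Line 3: ['light', 'architect'] (min_width=15, slack=1)
Line 4: ['black', 'a', 'compound'] (min_width=16, slack=0)
Line 5: ['brown', 'rectangle'] (min_width=15, slack=1)
Line 6: ['violin'] (min_width=6, slack=10)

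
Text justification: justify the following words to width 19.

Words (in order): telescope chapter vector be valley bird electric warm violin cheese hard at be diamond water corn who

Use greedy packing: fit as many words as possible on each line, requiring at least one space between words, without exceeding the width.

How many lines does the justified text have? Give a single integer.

Answer: 6

Derivation:
Line 1: ['telescope', 'chapter'] (min_width=17, slack=2)
Line 2: ['vector', 'be', 'valley'] (min_width=16, slack=3)
Line 3: ['bird', 'electric', 'warm'] (min_width=18, slack=1)
Line 4: ['violin', 'cheese', 'hard'] (min_width=18, slack=1)
Line 5: ['at', 'be', 'diamond', 'water'] (min_width=19, slack=0)
Line 6: ['corn', 'who'] (min_width=8, slack=11)
Total lines: 6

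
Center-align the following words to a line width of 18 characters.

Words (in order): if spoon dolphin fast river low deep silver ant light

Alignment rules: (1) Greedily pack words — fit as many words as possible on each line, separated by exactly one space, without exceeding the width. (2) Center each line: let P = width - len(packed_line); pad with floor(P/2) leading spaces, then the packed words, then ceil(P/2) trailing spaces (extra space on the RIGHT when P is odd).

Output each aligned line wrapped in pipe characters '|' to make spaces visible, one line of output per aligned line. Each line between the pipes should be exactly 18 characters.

Line 1: ['if', 'spoon', 'dolphin'] (min_width=16, slack=2)
Line 2: ['fast', 'river', 'low'] (min_width=14, slack=4)
Line 3: ['deep', 'silver', 'ant'] (min_width=15, slack=3)
Line 4: ['light'] (min_width=5, slack=13)

Answer: | if spoon dolphin |
|  fast river low  |
| deep silver ant  |
|      light       |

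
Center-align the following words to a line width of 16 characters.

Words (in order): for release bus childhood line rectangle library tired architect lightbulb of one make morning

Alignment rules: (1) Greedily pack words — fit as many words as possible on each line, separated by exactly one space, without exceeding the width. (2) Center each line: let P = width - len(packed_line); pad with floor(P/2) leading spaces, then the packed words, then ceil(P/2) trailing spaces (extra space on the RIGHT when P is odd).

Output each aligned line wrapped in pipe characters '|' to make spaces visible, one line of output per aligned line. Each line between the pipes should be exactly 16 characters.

Answer: |for release bus |
| childhood line |
|   rectangle    |
| library tired  |
|   architect    |
|lightbulb of one|
|  make morning  |

Derivation:
Line 1: ['for', 'release', 'bus'] (min_width=15, slack=1)
Line 2: ['childhood', 'line'] (min_width=14, slack=2)
Line 3: ['rectangle'] (min_width=9, slack=7)
Line 4: ['library', 'tired'] (min_width=13, slack=3)
Line 5: ['architect'] (min_width=9, slack=7)
Line 6: ['lightbulb', 'of', 'one'] (min_width=16, slack=0)
Line 7: ['make', 'morning'] (min_width=12, slack=4)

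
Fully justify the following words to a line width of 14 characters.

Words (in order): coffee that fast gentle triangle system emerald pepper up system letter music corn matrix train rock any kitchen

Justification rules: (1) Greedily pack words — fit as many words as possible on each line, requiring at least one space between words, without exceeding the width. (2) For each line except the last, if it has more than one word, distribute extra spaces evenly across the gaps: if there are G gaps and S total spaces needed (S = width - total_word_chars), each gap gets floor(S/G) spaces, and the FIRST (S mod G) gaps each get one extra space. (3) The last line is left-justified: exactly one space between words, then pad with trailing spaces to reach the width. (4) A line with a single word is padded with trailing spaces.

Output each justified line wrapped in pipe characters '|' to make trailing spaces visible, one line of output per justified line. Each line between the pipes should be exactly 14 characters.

Answer: |coffee    that|
|fast    gentle|
|triangle      |
|system emerald|
|pepper      up|
|system  letter|
|music     corn|
|matrix   train|
|rock       any|
|kitchen       |

Derivation:
Line 1: ['coffee', 'that'] (min_width=11, slack=3)
Line 2: ['fast', 'gentle'] (min_width=11, slack=3)
Line 3: ['triangle'] (min_width=8, slack=6)
Line 4: ['system', 'emerald'] (min_width=14, slack=0)
Line 5: ['pepper', 'up'] (min_width=9, slack=5)
Line 6: ['system', 'letter'] (min_width=13, slack=1)
Line 7: ['music', 'corn'] (min_width=10, slack=4)
Line 8: ['matrix', 'train'] (min_width=12, slack=2)
Line 9: ['rock', 'any'] (min_width=8, slack=6)
Line 10: ['kitchen'] (min_width=7, slack=7)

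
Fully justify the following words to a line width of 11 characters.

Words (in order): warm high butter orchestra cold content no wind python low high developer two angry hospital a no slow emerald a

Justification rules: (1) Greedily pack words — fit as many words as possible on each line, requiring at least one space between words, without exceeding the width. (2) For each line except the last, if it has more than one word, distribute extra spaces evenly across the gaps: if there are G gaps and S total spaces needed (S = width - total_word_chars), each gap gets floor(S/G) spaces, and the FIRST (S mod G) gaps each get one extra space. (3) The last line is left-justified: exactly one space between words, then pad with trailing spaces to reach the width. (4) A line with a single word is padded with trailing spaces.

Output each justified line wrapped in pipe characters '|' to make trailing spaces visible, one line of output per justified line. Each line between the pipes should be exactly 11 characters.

Line 1: ['warm', 'high'] (min_width=9, slack=2)
Line 2: ['butter'] (min_width=6, slack=5)
Line 3: ['orchestra'] (min_width=9, slack=2)
Line 4: ['cold'] (min_width=4, slack=7)
Line 5: ['content', 'no'] (min_width=10, slack=1)
Line 6: ['wind', 'python'] (min_width=11, slack=0)
Line 7: ['low', 'high'] (min_width=8, slack=3)
Line 8: ['developer'] (min_width=9, slack=2)
Line 9: ['two', 'angry'] (min_width=9, slack=2)
Line 10: ['hospital', 'a'] (min_width=10, slack=1)
Line 11: ['no', 'slow'] (min_width=7, slack=4)
Line 12: ['emerald', 'a'] (min_width=9, slack=2)

Answer: |warm   high|
|butter     |
|orchestra  |
|cold       |
|content  no|
|wind python|
|low    high|
|developer  |
|two   angry|
|hospital  a|
|no     slow|
|emerald a  |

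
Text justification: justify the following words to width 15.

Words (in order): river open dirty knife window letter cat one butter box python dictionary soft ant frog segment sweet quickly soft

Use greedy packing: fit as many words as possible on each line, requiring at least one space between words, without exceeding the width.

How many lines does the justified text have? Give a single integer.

Line 1: ['river', 'open'] (min_width=10, slack=5)
Line 2: ['dirty', 'knife'] (min_width=11, slack=4)
Line 3: ['window', 'letter'] (min_width=13, slack=2)
Line 4: ['cat', 'one', 'butter'] (min_width=14, slack=1)
Line 5: ['box', 'python'] (min_width=10, slack=5)
Line 6: ['dictionary', 'soft'] (min_width=15, slack=0)
Line 7: ['ant', 'frog'] (min_width=8, slack=7)
Line 8: ['segment', 'sweet'] (min_width=13, slack=2)
Line 9: ['quickly', 'soft'] (min_width=12, slack=3)
Total lines: 9

Answer: 9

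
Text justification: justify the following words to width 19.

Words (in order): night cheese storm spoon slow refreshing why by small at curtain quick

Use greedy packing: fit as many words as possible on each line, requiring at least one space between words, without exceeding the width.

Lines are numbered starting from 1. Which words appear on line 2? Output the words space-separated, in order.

Line 1: ['night', 'cheese', 'storm'] (min_width=18, slack=1)
Line 2: ['spoon', 'slow'] (min_width=10, slack=9)
Line 3: ['refreshing', 'why', 'by'] (min_width=17, slack=2)
Line 4: ['small', 'at', 'curtain'] (min_width=16, slack=3)
Line 5: ['quick'] (min_width=5, slack=14)

Answer: spoon slow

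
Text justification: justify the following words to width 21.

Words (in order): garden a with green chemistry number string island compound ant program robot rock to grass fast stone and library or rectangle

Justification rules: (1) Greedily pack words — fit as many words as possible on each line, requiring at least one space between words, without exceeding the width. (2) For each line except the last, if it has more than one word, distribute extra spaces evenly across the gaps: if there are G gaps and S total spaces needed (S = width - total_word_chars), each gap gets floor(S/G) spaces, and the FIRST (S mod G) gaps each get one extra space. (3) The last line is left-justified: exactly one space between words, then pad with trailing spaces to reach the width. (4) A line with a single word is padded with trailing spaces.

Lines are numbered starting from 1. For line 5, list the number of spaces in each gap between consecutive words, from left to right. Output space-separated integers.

Answer: 2 2 1

Derivation:
Line 1: ['garden', 'a', 'with', 'green'] (min_width=19, slack=2)
Line 2: ['chemistry', 'number'] (min_width=16, slack=5)
Line 3: ['string', 'island'] (min_width=13, slack=8)
Line 4: ['compound', 'ant', 'program'] (min_width=20, slack=1)
Line 5: ['robot', 'rock', 'to', 'grass'] (min_width=19, slack=2)
Line 6: ['fast', 'stone', 'and'] (min_width=14, slack=7)
Line 7: ['library', 'or', 'rectangle'] (min_width=20, slack=1)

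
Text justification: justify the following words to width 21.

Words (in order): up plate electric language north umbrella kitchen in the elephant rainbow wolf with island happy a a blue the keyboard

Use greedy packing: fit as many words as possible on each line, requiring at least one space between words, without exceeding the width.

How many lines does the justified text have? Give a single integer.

Line 1: ['up', 'plate', 'electric'] (min_width=17, slack=4)
Line 2: ['language', 'north'] (min_width=14, slack=7)
Line 3: ['umbrella', 'kitchen', 'in'] (min_width=19, slack=2)
Line 4: ['the', 'elephant', 'rainbow'] (min_width=20, slack=1)
Line 5: ['wolf', 'with', 'island'] (min_width=16, slack=5)
Line 6: ['happy', 'a', 'a', 'blue', 'the'] (min_width=18, slack=3)
Line 7: ['keyboard'] (min_width=8, slack=13)
Total lines: 7

Answer: 7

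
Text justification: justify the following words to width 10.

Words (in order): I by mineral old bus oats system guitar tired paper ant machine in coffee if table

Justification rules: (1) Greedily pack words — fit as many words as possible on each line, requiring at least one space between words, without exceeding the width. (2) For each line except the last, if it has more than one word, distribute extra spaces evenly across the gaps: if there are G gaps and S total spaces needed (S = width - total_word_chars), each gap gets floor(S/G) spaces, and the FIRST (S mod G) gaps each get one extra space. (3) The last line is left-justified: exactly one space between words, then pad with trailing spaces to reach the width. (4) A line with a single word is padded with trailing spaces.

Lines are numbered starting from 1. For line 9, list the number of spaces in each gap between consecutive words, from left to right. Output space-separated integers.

Line 1: ['I', 'by'] (min_width=4, slack=6)
Line 2: ['mineral'] (min_width=7, slack=3)
Line 3: ['old', 'bus'] (min_width=7, slack=3)
Line 4: ['oats'] (min_width=4, slack=6)
Line 5: ['system'] (min_width=6, slack=4)
Line 6: ['guitar'] (min_width=6, slack=4)
Line 7: ['tired'] (min_width=5, slack=5)
Line 8: ['paper', 'ant'] (min_width=9, slack=1)
Line 9: ['machine', 'in'] (min_width=10, slack=0)
Line 10: ['coffee', 'if'] (min_width=9, slack=1)
Line 11: ['table'] (min_width=5, slack=5)

Answer: 1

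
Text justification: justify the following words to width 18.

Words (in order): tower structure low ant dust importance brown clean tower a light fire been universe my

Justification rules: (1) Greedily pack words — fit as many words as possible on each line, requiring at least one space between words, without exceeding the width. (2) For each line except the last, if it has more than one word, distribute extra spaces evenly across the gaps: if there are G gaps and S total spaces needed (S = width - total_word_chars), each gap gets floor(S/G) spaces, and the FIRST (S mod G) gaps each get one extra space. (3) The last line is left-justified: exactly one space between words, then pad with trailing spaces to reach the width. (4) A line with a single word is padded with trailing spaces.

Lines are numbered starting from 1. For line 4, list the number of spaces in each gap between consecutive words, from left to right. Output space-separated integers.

Answer: 4 3

Derivation:
Line 1: ['tower', 'structure'] (min_width=15, slack=3)
Line 2: ['low', 'ant', 'dust'] (min_width=12, slack=6)
Line 3: ['importance', 'brown'] (min_width=16, slack=2)
Line 4: ['clean', 'tower', 'a'] (min_width=13, slack=5)
Line 5: ['light', 'fire', 'been'] (min_width=15, slack=3)
Line 6: ['universe', 'my'] (min_width=11, slack=7)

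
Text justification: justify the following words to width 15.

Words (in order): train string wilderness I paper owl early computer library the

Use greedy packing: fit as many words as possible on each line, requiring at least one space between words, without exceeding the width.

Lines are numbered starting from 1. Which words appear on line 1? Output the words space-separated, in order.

Line 1: ['train', 'string'] (min_width=12, slack=3)
Line 2: ['wilderness', 'I'] (min_width=12, slack=3)
Line 3: ['paper', 'owl', 'early'] (min_width=15, slack=0)
Line 4: ['computer'] (min_width=8, slack=7)
Line 5: ['library', 'the'] (min_width=11, slack=4)

Answer: train string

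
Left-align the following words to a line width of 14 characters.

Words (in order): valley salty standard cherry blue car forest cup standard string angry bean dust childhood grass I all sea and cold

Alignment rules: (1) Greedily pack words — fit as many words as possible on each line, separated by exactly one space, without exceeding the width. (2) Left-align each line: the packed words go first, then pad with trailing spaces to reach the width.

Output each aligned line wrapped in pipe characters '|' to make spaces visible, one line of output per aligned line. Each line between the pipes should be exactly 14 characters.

Line 1: ['valley', 'salty'] (min_width=12, slack=2)
Line 2: ['standard'] (min_width=8, slack=6)
Line 3: ['cherry', 'blue'] (min_width=11, slack=3)
Line 4: ['car', 'forest', 'cup'] (min_width=14, slack=0)
Line 5: ['standard'] (min_width=8, slack=6)
Line 6: ['string', 'angry'] (min_width=12, slack=2)
Line 7: ['bean', 'dust'] (min_width=9, slack=5)
Line 8: ['childhood'] (min_width=9, slack=5)
Line 9: ['grass', 'I', 'all'] (min_width=11, slack=3)
Line 10: ['sea', 'and', 'cold'] (min_width=12, slack=2)

Answer: |valley salty  |
|standard      |
|cherry blue   |
|car forest cup|
|standard      |
|string angry  |
|bean dust     |
|childhood     |
|grass I all   |
|sea and cold  |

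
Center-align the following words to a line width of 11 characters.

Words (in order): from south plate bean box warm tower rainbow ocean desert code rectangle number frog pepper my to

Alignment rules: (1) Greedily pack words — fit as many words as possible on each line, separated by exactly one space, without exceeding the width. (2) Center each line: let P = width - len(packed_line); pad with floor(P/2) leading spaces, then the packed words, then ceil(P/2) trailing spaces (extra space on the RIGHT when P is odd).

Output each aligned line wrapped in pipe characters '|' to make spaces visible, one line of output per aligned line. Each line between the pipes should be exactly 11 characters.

Answer: |from south |
|plate bean |
| box warm  |
|   tower   |
|  rainbow  |
|   ocean   |
|desert code|
| rectangle |
|number frog|
| pepper my |
|    to     |

Derivation:
Line 1: ['from', 'south'] (min_width=10, slack=1)
Line 2: ['plate', 'bean'] (min_width=10, slack=1)
Line 3: ['box', 'warm'] (min_width=8, slack=3)
Line 4: ['tower'] (min_width=5, slack=6)
Line 5: ['rainbow'] (min_width=7, slack=4)
Line 6: ['ocean'] (min_width=5, slack=6)
Line 7: ['desert', 'code'] (min_width=11, slack=0)
Line 8: ['rectangle'] (min_width=9, slack=2)
Line 9: ['number', 'frog'] (min_width=11, slack=0)
Line 10: ['pepper', 'my'] (min_width=9, slack=2)
Line 11: ['to'] (min_width=2, slack=9)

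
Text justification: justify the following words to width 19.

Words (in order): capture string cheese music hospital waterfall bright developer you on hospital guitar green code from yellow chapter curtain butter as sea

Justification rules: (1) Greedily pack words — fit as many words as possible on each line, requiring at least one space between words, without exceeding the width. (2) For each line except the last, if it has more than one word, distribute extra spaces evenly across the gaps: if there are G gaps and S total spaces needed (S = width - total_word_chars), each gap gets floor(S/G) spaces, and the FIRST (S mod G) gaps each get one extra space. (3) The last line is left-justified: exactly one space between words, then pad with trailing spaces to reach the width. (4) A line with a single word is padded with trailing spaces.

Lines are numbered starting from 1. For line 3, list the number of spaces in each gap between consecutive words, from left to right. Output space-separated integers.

Answer: 2

Derivation:
Line 1: ['capture', 'string'] (min_width=14, slack=5)
Line 2: ['cheese', 'music'] (min_width=12, slack=7)
Line 3: ['hospital', 'waterfall'] (min_width=18, slack=1)
Line 4: ['bright', 'developer'] (min_width=16, slack=3)
Line 5: ['you', 'on', 'hospital'] (min_width=15, slack=4)
Line 6: ['guitar', 'green', 'code'] (min_width=17, slack=2)
Line 7: ['from', 'yellow', 'chapter'] (min_width=19, slack=0)
Line 8: ['curtain', 'butter', 'as'] (min_width=17, slack=2)
Line 9: ['sea'] (min_width=3, slack=16)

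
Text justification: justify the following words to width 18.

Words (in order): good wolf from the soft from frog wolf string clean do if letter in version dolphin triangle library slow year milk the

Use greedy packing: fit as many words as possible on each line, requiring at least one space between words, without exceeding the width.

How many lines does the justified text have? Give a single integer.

Line 1: ['good', 'wolf', 'from', 'the'] (min_width=18, slack=0)
Line 2: ['soft', 'from', 'frog'] (min_width=14, slack=4)
Line 3: ['wolf', 'string', 'clean'] (min_width=17, slack=1)
Line 4: ['do', 'if', 'letter', 'in'] (min_width=15, slack=3)
Line 5: ['version', 'dolphin'] (min_width=15, slack=3)
Line 6: ['triangle', 'library'] (min_width=16, slack=2)
Line 7: ['slow', 'year', 'milk', 'the'] (min_width=18, slack=0)
Total lines: 7

Answer: 7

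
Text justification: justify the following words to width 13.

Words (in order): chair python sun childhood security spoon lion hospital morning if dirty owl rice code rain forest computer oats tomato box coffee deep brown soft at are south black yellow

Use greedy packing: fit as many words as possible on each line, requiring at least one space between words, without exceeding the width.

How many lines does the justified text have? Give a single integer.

Answer: 15

Derivation:
Line 1: ['chair', 'python'] (min_width=12, slack=1)
Line 2: ['sun', 'childhood'] (min_width=13, slack=0)
Line 3: ['security'] (min_width=8, slack=5)
Line 4: ['spoon', 'lion'] (min_width=10, slack=3)
Line 5: ['hospital'] (min_width=8, slack=5)
Line 6: ['morning', 'if'] (min_width=10, slack=3)
Line 7: ['dirty', 'owl'] (min_width=9, slack=4)
Line 8: ['rice', 'code'] (min_width=9, slack=4)
Line 9: ['rain', 'forest'] (min_width=11, slack=2)
Line 10: ['computer', 'oats'] (min_width=13, slack=0)
Line 11: ['tomato', 'box'] (min_width=10, slack=3)
Line 12: ['coffee', 'deep'] (min_width=11, slack=2)
Line 13: ['brown', 'soft', 'at'] (min_width=13, slack=0)
Line 14: ['are', 'south'] (min_width=9, slack=4)
Line 15: ['black', 'yellow'] (min_width=12, slack=1)
Total lines: 15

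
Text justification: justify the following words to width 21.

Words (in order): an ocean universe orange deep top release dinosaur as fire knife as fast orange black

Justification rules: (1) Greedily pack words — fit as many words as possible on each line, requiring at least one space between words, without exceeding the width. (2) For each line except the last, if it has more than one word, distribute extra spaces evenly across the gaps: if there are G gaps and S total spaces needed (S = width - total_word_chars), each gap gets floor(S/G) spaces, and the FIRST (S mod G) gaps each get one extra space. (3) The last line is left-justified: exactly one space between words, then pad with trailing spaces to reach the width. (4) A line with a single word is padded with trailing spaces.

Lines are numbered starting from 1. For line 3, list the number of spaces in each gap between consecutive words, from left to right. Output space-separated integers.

Line 1: ['an', 'ocean', 'universe'] (min_width=17, slack=4)
Line 2: ['orange', 'deep', 'top'] (min_width=15, slack=6)
Line 3: ['release', 'dinosaur', 'as'] (min_width=19, slack=2)
Line 4: ['fire', 'knife', 'as', 'fast'] (min_width=18, slack=3)
Line 5: ['orange', 'black'] (min_width=12, slack=9)

Answer: 2 2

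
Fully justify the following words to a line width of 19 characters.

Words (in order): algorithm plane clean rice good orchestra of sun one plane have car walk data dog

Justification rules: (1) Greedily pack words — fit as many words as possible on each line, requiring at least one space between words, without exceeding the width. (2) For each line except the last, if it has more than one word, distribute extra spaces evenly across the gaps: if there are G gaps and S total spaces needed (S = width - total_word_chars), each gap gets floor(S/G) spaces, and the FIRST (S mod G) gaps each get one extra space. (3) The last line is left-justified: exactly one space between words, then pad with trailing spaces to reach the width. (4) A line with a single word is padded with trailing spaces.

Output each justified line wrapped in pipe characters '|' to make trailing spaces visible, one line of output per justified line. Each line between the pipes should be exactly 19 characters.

Answer: |algorithm     plane|
|clean   rice   good|
|orchestra   of  sun|
|one  plane have car|
|walk data dog      |

Derivation:
Line 1: ['algorithm', 'plane'] (min_width=15, slack=4)
Line 2: ['clean', 'rice', 'good'] (min_width=15, slack=4)
Line 3: ['orchestra', 'of', 'sun'] (min_width=16, slack=3)
Line 4: ['one', 'plane', 'have', 'car'] (min_width=18, slack=1)
Line 5: ['walk', 'data', 'dog'] (min_width=13, slack=6)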